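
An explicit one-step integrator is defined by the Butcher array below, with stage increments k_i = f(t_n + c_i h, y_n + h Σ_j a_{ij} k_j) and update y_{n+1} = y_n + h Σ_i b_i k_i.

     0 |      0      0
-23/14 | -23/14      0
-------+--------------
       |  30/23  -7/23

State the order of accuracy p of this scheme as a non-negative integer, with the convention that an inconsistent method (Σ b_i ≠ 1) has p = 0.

b = (30/23, -7/23)
c = (0, -23/14)
Σ b_i: 30/23·1 + (-7/23)·1 = 1 ✓
b·c: (-7/23)·(-23/14) = 1/2 ✓; 2 stages ⇒ order 2.

2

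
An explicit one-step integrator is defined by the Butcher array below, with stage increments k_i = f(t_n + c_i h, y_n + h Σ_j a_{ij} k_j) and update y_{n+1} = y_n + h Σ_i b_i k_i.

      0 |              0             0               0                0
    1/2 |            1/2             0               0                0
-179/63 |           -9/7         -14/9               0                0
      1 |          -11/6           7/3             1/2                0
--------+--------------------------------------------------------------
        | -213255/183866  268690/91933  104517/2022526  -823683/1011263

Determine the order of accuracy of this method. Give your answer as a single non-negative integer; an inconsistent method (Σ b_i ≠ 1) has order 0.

b = (-213255/183866, 268690/91933, 104517/2022526, -823683/1011263)
c = (0, 1/2, -179/63, 1)
Ac = (0, 0, -7/9, -16/63)
Σ b_i: (-213255/183866)·1 + 268690/91933·1 + 104517/2022526·1 + (-823683/1011263)·1 = 1 ✓
b·c: 268690/91933·1/2 + 104517/2022526·(-179/63) + (-823683/1011263)·1 = 1/2 ✓
b·c²: 268690/91933·1/4 + 104517/2022526·32041/3969 + (-823683/1011263)·1 = 1/3 ✓
b·Ac: 104517/2022526·(-7/9) + (-823683/1011263)·(-16/63) = 1/6 ✓
b·c³: 268690/91933·1/8 + 104517/2022526·(-5735339/250047) + (-823683/1011263)·1 = -113598605/69501348 ≠ 1/4 ⇒ order 3.
b·(c∘Ac): 104517/2022526·179/81 + (-823683/1011263)·(-16/63) = 177095/551598 ≠ 1/8
b·Ac²: 104517/2022526·(-7/18) + (-823683/1011263)·73343/15876 = -723024122/191128707 ≠ 1/12
b·A²c: (-823683/1011263)·(-7/18) = 1921927/6067578 ≠ 1/24

3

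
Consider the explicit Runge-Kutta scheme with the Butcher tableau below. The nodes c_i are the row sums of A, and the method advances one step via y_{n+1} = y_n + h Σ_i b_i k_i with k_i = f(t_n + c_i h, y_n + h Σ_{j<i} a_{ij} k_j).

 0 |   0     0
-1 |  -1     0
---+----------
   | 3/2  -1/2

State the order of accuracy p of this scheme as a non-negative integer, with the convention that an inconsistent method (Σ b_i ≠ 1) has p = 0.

b = (3/2, -1/2)
c = (0, -1)
Σ b_i: 3/2·1 + (-1/2)·1 = 1 ✓
b·c: (-1/2)·(-1) = 1/2 ✓; 2 stages ⇒ order 2.

2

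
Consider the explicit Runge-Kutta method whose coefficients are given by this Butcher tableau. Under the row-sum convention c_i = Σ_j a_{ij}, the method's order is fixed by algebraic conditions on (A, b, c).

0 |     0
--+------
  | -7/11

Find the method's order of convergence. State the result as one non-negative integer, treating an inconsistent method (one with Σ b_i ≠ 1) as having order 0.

b = (-7/11)
c = (0)
Σ b_i: (-7/11)·1 = -7/11 ≠ 1 ⇒ order 0.

0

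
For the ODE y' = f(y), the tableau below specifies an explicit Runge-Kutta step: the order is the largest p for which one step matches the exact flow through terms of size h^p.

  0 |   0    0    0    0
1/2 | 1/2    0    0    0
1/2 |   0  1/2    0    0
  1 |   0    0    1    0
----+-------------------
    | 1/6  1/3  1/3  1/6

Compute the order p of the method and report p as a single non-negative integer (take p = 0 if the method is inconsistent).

4

b = (1/6, 1/3, 1/3, 1/6)
c = (0, 1/2, 1/2, 1)
Ac = (0, 0, 1/4, 1/2)
Σ b_i: 1/6·1 + 1/3·1 + 1/3·1 + 1/6·1 = 1 ✓
b·c: 1/3·1/2 + 1/3·1/2 + 1/6·1 = 1/2 ✓
b·c²: 1/3·1/4 + 1/3·1/4 + 1/6·1 = 1/3 ✓
b·Ac: 1/3·1/4 + 1/6·1/2 = 1/6 ✓
b·c³: 1/3·1/8 + 1/3·1/8 + 1/6·1 = 1/4 ✓
b·(c∘Ac): 1/3·1/8 + 1/6·1/2 = 1/8 ✓
b·Ac²: 1/3·1/8 + 1/6·1/4 = 1/12 ✓
b·A²c: 1/6·1/4 = 1/24 ✓; 4 stages ⇒ order 4.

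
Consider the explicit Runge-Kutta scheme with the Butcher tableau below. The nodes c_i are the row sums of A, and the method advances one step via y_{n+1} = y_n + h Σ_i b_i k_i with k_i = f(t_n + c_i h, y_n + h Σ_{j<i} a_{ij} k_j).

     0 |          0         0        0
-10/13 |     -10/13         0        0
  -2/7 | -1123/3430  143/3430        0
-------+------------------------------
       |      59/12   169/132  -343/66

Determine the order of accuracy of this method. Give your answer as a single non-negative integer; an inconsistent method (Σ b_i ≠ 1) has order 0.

b = (59/12, 169/132, -343/66)
c = (0, -10/13, -2/7)
Ac = (0, 0, -11/343)
Σ b_i: 59/12·1 + 169/132·1 + (-343/66)·1 = 1 ✓
b·c: 169/132·(-10/13) + (-343/66)·(-2/7) = 1/2 ✓
b·c²: 169/132·100/169 + (-343/66)·4/49 = 1/3 ✓
b·Ac: (-343/66)·(-11/343) = 1/6 ✓; 3 stages ⇒ order 3.

3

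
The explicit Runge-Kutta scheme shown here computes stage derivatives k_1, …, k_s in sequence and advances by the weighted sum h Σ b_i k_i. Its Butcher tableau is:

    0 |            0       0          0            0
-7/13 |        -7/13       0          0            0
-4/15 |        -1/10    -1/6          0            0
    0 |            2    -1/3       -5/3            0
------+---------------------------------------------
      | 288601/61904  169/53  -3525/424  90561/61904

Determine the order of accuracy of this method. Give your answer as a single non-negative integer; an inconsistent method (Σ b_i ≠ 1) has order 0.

b = (288601/61904, 169/53, -3525/424, 90561/61904)
c = (0, -7/13, -4/15, 0)
Ac = (0, 0, 7/78, 73/117)
Σ b_i: 288601/61904·1 + 169/53·1 + (-3525/424)·1 + 90561/61904·1 = 1 ✓
b·c: 169/53·(-7/13) + (-3525/424)·(-4/15) = 1/2 ✓
b·c²: 169/53·49/169 + (-3525/424)·16/225 = 1/3 ✓
b·Ac: (-3525/424)·7/78 + 90561/61904·73/117 = 1/6 ✓
b·c³: 169/53·(-343/2197) + (-3525/424)·(-64/3375) = -199/585 ≠ 1/4 ⇒ order 3.
b·(c∘Ac): (-3525/424)·(-14/585) = 1645/8268 ≠ 1/8
b·Ac²: (-3525/424)·(-49/1014) + 90561/61904·(-4909/22815) = 14857/170820 ≠ 1/12
b·A²c: 90561/61904·(-35/234) = -1056545/4828512 ≠ 1/24

3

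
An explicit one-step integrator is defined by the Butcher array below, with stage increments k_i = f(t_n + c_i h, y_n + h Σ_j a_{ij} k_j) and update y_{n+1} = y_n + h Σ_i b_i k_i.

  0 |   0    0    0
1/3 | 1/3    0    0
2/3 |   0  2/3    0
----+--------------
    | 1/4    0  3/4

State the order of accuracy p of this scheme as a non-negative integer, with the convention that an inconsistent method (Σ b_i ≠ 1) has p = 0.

b = (1/4, 0, 3/4)
c = (0, 1/3, 2/3)
Ac = (0, 0, 2/9)
Σ b_i: 1/4·1 + 3/4·1 = 1 ✓
b·c: 3/4·2/3 = 1/2 ✓
b·c²: 3/4·4/9 = 1/3 ✓
b·Ac: 3/4·2/9 = 1/6 ✓; 3 stages ⇒ order 3.

3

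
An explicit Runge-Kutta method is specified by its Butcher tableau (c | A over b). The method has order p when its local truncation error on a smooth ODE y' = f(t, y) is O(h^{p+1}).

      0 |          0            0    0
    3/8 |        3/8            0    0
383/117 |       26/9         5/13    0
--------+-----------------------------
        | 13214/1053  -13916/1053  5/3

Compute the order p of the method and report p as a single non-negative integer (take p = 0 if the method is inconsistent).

b = (13214/1053, -13916/1053, 5/3)
c = (0, 3/8, 383/117)
Ac = (0, 0, 15/104)
Σ b_i: 13214/1053·1 + (-13916/1053)·1 + 5/3·1 = 1 ✓
b·c: (-13916/1053)·3/8 + 5/3·383/117 = 1/2 ✓
b·c²: (-13916/1053)·9/64 + 5/3·146689/13689 = 10513991/657072 ≠ 1/3 ⇒ order 2.
b·Ac: 5/3·15/104 = 25/104 ≠ 1/6

2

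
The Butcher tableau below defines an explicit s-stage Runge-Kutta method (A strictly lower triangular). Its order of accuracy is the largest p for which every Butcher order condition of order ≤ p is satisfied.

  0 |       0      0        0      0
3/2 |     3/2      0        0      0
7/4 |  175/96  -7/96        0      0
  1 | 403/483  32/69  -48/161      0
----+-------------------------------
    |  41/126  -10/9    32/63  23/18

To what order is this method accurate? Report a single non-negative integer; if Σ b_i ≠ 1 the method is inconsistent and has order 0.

b = (41/126, -10/9, 32/63, 23/18)
c = (0, 3/2, 7/4, 1)
Ac = (0, 0, -7/64, 4/23)
Σ b_i: 41/126·1 + (-10/9)·1 + 32/63·1 + 23/18·1 = 1 ✓
b·c: (-10/9)·3/2 + 32/63·7/4 + 23/18·1 = 1/2 ✓
b·c²: (-10/9)·9/4 + 32/63·49/16 + 23/18·1 = 1/3 ✓
b·Ac: 32/63·(-7/64) + 23/18·4/23 = 1/6 ✓
b·c³: (-10/9)·27/8 + 32/63·343/64 + 23/18·1 = 1/4 ✓
b·(c∘Ac): 32/63·(-49/256) + 23/18·4/23 = 1/8 ✓
b·Ac²: 32/63·(-21/128) + 23/18·3/23 = 1/12 ✓
b·A²c: 23/18·3/92 = 1/24 ✓; 4 stages ⇒ order 4.

4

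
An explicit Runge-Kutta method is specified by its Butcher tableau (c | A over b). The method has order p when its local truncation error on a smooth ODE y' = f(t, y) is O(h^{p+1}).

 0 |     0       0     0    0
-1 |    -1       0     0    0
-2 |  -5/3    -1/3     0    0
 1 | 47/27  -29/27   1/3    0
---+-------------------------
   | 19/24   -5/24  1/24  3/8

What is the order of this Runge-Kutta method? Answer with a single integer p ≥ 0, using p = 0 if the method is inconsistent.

b = (19/24, -5/24, 1/24, 3/8)
c = (0, -1, -2, 1)
Ac = (0, 0, 1/3, 11/27)
Σ b_i: 19/24·1 + (-5/24)·1 + 1/24·1 + 3/8·1 = 1 ✓
b·c: (-5/24)·(-1) + 1/24·(-2) + 3/8·1 = 1/2 ✓
b·c²: (-5/24)·1 + 1/24·4 + 3/8·1 = 1/3 ✓
b·Ac: 1/24·1/3 + 3/8·11/27 = 1/6 ✓
b·c³: (-5/24)·(-1) + 1/24·(-8) + 3/8·1 = 1/4 ✓
b·(c∘Ac): 1/24·(-2/3) + 3/8·11/27 = 1/8 ✓
b·Ac²: 1/24·(-1/3) + 3/8·7/27 = 1/12 ✓
b·A²c: 3/8·1/9 = 1/24 ✓; 4 stages ⇒ order 4.

4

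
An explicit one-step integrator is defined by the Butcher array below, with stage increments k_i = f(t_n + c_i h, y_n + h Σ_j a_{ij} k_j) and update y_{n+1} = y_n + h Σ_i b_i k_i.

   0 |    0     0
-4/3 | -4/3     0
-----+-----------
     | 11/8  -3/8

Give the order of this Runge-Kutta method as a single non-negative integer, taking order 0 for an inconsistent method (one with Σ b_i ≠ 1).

b = (11/8, -3/8)
c = (0, -4/3)
Σ b_i: 11/8·1 + (-3/8)·1 = 1 ✓
b·c: (-3/8)·(-4/3) = 1/2 ✓; 2 stages ⇒ order 2.

2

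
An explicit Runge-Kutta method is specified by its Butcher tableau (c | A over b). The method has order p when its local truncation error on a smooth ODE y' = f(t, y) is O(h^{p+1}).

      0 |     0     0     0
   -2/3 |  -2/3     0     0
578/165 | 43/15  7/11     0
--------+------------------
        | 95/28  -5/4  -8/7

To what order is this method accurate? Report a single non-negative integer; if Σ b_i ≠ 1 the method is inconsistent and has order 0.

1

b = (95/28, -5/4, -8/7)
c = (0, -2/3, 578/165)
Ac = (0, 0, -14/33)
Σ b_i: 95/28·1 + (-5/4)·1 + (-8/7)·1 = 1 ✓
b·c: (-5/4)·(-2/3) + (-8/7)·578/165 = -2441/770 ≠ 1/2 ⇒ order 1.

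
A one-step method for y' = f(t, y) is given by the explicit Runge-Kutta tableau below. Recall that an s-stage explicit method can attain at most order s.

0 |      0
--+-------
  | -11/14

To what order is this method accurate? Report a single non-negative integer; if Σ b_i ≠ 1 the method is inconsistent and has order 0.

b = (-11/14)
c = (0)
Σ b_i: (-11/14)·1 = -11/14 ≠ 1 ⇒ order 0.

0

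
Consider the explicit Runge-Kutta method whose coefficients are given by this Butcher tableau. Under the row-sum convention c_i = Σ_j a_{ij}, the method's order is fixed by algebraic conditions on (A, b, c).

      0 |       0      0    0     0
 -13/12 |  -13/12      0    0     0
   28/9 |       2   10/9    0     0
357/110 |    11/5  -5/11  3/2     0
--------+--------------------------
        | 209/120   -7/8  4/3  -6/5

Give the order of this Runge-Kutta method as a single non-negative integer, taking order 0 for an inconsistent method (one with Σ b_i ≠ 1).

b = (209/120, -7/8, 4/3, -6/5)
c = (0, -13/12, 28/9, 357/110)
Ac = (0, 0, -65/54, 227/44)
Σ b_i: 209/120·1 + (-7/8)·1 + 4/3·1 + (-6/5)·1 = 1 ✓
b·c: (-7/8)·(-13/12) + 4/3·28/9 + (-6/5)·357/110 = 285481/237600 ≠ 1/2 ⇒ order 1.

1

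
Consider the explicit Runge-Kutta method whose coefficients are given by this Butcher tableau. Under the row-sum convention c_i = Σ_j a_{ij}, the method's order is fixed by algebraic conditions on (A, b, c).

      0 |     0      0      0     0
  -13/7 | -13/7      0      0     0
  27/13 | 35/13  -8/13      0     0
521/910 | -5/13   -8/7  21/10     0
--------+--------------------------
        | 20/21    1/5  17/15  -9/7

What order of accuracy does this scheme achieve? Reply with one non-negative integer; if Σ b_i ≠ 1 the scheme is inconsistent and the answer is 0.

b = (20/21, 1/5, 17/15, -9/7)
c = (0, -13/7, 27/13, 521/910)
Ac = (0, 0, 8/7, 41303/6370)
Σ b_i: 20/21·1 + 1/5·1 + 17/15·1 + (-9/7)·1 = 1 ✓
b·c: 1/5·(-13/7) + 17/15·27/13 + (-9/7)·521/910 = 7939/6370 ≠ 1/2 ⇒ order 1.

1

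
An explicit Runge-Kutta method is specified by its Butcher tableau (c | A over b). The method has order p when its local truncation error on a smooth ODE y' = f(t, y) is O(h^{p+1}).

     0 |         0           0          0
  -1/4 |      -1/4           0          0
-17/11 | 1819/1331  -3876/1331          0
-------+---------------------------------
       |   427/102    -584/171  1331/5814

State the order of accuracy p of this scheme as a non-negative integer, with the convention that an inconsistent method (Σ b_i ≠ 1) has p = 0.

b = (427/102, -584/171, 1331/5814)
c = (0, -1/4, -17/11)
Ac = (0, 0, 969/1331)
Σ b_i: 427/102·1 + (-584/171)·1 + 1331/5814·1 = 1 ✓
b·c: (-584/171)·(-1/4) + 1331/5814·(-17/11) = 1/2 ✓
b·c²: (-584/171)·1/16 + 1331/5814·289/121 = 1/3 ✓
b·Ac: 1331/5814·969/1331 = 1/6 ✓; 3 stages ⇒ order 3.

3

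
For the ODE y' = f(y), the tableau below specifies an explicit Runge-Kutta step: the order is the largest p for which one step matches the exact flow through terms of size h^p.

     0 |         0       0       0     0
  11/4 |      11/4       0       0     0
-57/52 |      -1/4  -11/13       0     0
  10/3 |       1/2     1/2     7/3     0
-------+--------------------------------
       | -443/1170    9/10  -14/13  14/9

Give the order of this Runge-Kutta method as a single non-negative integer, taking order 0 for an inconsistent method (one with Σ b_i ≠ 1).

1

b = (-443/1170, 9/10, -14/13, 14/9)
c = (0, 11/4, -57/52, 10/3)
Ac = (0, 0, -121/52, -123/104)
Σ b_i: (-443/1170)·1 + 9/10·1 + (-14/13)·1 + 14/9·1 = 1 ✓
b·c: 9/10·11/4 + (-14/13)·(-57/52) + 14/9·10/3 = 1613597/182520 ≠ 1/2 ⇒ order 1.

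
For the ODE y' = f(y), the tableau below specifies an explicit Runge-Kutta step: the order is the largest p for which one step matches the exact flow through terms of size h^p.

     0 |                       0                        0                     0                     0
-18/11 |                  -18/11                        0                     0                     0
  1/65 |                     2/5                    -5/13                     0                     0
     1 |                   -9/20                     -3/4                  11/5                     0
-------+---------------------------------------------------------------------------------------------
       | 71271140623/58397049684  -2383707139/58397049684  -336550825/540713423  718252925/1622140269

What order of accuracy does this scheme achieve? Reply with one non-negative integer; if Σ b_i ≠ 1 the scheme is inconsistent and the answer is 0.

3

b = (71271140623/58397049684, -2383707139/58397049684, -336550825/540713423, 718252925/1622140269)
c = (0, -18/11, 1/65, 1)
Ac = (0, 0, 90/143, 9017/7150)
Σ b_i: 71271140623/58397049684·1 + (-2383707139/58397049684)·1 + (-336550825/540713423)·1 + 718252925/1622140269·1 = 1 ✓
b·c: (-2383707139/58397049684)·(-18/11) + (-336550825/540713423)·1/65 + 718252925/1622140269·1 = 1/2 ✓
b·c²: (-2383707139/58397049684)·324/121 + (-336550825/540713423)·1/4225 + 718252925/1622140269·1 = 1/3 ✓
b·Ac: (-336550825/540713423)·90/143 + 718252925/1622140269·9017/7150 = 1/6 ✓
b·c³: (-2383707139/58397049684)·(-5832/1331) + (-336550825/540713423)·1/274625 + 718252925/1622140269·1 = 720989833964/1159830292335 ≠ 1/4 ⇒ order 3.
b·(c∘Ac): (-336550825/540713423)·18/1859 + 718252925/1622140269·9017/7150 = 19712577253/35687085918 ≠ 1/8
b·Ac²: (-336550825/540713423)·(-1620/1573) + 718252925/1622140269·(-5132044/2556125) = -287607125536/1159830292335 ≠ 1/12
b·A²c: 718252925/1622140269·18/13 = 331501350/540713423 ≠ 1/24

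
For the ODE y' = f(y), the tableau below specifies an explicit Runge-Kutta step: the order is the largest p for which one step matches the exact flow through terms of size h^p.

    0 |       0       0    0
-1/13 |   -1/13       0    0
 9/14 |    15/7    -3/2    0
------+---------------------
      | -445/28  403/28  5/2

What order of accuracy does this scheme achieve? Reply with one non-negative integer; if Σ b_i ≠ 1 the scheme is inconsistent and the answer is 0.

b = (-445/28, 403/28, 5/2)
c = (0, -1/13, 9/14)
Ac = (0, 0, 3/26)
Σ b_i: (-445/28)·1 + 403/28·1 + 5/2·1 = 1 ✓
b·c: 403/28·(-1/13) + 5/2·9/14 = 1/2 ✓
b·c²: 403/28·1/169 + 5/2·81/196 = 5699/5096 ≠ 1/3 ⇒ order 2.
b·Ac: 5/2·3/26 = 15/52 ≠ 1/6

2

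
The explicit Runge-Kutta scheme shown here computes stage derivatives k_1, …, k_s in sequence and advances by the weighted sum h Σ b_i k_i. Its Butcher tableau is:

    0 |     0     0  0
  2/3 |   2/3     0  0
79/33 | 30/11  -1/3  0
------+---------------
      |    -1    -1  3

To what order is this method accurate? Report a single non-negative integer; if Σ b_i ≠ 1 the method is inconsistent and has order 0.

1

b = (-1, -1, 3)
c = (0, 2/3, 79/33)
Ac = (0, 0, -2/9)
Σ b_i: (-1)·1 + (-1)·1 + 3·1 = 1 ✓
b·c: (-1)·2/3 + 3·79/33 = 215/33 ≠ 1/2 ⇒ order 1.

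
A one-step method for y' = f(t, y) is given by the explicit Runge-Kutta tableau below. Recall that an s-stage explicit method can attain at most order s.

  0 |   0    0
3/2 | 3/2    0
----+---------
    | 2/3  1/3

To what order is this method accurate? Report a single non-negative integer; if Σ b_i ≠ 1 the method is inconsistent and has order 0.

b = (2/3, 1/3)
c = (0, 3/2)
Σ b_i: 2/3·1 + 1/3·1 = 1 ✓
b·c: 1/3·3/2 = 1/2 ✓; 2 stages ⇒ order 2.

2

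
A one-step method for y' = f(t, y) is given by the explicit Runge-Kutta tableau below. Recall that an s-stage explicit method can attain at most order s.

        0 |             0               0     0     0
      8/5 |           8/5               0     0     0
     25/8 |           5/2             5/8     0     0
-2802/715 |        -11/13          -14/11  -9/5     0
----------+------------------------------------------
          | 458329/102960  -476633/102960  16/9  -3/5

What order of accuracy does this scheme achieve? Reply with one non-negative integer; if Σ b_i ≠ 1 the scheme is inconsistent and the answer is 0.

b = (458329/102960, -476633/102960, 16/9, -3/5)
c = (0, 8/5, 25/8, -2802/715)
Ac = (0, 0, 1, -3371/440)
Σ b_i: 458329/102960·1 + (-476633/102960)·1 + 16/9·1 + (-3/5)·1 = 1 ✓
b·c: (-476633/102960)·8/5 + 16/9·25/8 + (-3/5)·(-2802/715) = 1/2 ✓
b·c²: (-476633/102960)·64/25 + 16/9·625/64 + (-3/5)·7851204/511225 = -340888211/92020500 ≠ 1/3 ⇒ order 2.
b·Ac: 16/9·1 + (-3/5)·(-3371/440) = 126217/19800 ≠ 1/6

2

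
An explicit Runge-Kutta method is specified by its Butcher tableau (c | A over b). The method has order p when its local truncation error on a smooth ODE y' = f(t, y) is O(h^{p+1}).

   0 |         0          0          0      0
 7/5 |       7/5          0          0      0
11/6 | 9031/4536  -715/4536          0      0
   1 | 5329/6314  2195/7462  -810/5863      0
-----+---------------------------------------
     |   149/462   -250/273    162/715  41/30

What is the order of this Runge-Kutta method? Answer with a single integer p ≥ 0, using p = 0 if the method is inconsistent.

4

b = (149/462, -250/273, 162/715, 41/30)
c = (0, 7/5, 11/6, 1)
Ac = (0, 0, -143/648, 13/82)
Σ b_i: 149/462·1 + (-250/273)·1 + 162/715·1 + 41/30·1 = 1 ✓
b·c: (-250/273)·7/5 + 162/715·11/6 + 41/30·1 = 1/2 ✓
b·c²: (-250/273)·49/25 + 162/715·121/36 + 41/30·1 = 1/3 ✓
b·Ac: 162/715·(-143/648) + 41/30·13/82 = 1/6 ✓
b·c³: (-250/273)·343/125 + 162/715·1331/216 + 41/30·1 = 1/4 ✓
b·(c∘Ac): 162/715·(-1573/3888) + 41/30·13/82 = 1/8 ✓
b·Ac²: 162/715·(-1001/3240) + 41/30·23/205 = 1/12 ✓
b·A²c: 41/30·5/164 = 1/24 ✓; 4 stages ⇒ order 4.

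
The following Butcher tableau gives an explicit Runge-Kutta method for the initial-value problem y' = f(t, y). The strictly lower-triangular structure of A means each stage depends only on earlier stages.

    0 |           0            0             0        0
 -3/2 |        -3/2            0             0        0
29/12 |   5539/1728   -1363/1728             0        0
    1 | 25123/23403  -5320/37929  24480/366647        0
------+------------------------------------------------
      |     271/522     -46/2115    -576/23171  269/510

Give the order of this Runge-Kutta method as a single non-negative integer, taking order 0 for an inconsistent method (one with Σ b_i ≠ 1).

b = (271/522, -46/2115, -576/23171, 269/510)
c = (0, -3/2, 29/12, 1)
Ac = (0, 0, 1363/1152, 100/269)
Σ b_i: 271/522·1 + (-46/2115)·1 + (-576/23171)·1 + 269/510·1 = 1 ✓
b·c: (-46/2115)·(-3/2) + (-576/23171)·29/12 + 269/510·1 = 1/2 ✓
b·c²: (-46/2115)·9/4 + (-576/23171)·841/144 + 269/510·1 = 1/3 ✓
b·Ac: (-576/23171)·1363/1152 + 269/510·100/269 = 1/6 ✓
b·c³: (-46/2115)·(-27/8) + (-576/23171)·24389/1728 + 269/510·1 = 1/4 ✓
b·(c∘Ac): (-576/23171)·39527/13824 + 269/510·100/269 = 1/8 ✓
b·Ac²: (-576/23171)·(-1363/768) + 269/510·20/269 = 1/12 ✓
b·A²c: 269/510·85/1076 = 1/24 ✓; 4 stages ⇒ order 4.

4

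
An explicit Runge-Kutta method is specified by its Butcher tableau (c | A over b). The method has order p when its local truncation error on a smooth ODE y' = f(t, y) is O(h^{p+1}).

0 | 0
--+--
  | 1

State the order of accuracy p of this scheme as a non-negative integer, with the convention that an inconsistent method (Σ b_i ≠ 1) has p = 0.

1

b = (1)
c = (0)
Σ b_i: 1·1 = 1 ✓; 1 stage ⇒ order 1.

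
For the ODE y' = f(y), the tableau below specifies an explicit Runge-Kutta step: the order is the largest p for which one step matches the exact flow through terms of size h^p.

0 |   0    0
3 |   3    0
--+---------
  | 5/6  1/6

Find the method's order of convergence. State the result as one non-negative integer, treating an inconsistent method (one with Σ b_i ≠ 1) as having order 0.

b = (5/6, 1/6)
c = (0, 3)
Σ b_i: 5/6·1 + 1/6·1 = 1 ✓
b·c: 1/6·3 = 1/2 ✓; 2 stages ⇒ order 2.

2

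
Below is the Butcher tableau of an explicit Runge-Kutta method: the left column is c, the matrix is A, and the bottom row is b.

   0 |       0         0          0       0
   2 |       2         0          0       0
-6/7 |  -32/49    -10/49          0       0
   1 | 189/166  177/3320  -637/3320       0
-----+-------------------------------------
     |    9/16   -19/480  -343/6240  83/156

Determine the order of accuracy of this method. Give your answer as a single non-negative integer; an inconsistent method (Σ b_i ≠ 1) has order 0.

4

b = (9/16, -19/480, -343/6240, 83/156)
c = (0, 2, -6/7, 1)
Ac = (0, 0, -20/49, 45/166)
Σ b_i: 9/16·1 + (-19/480)·1 + (-343/6240)·1 + 83/156·1 = 1 ✓
b·c: (-19/480)·2 + (-343/6240)·(-6/7) + 83/156·1 = 1/2 ✓
b·c²: (-19/480)·4 + (-343/6240)·36/49 + 83/156·1 = 1/3 ✓
b·Ac: (-343/6240)·(-20/49) + 83/156·45/166 = 1/6 ✓
b·c³: (-19/480)·8 + (-343/6240)·(-216/343) + 83/156·1 = 1/4 ✓
b·(c∘Ac): (-343/6240)·120/343 + 83/156·45/166 = 1/8 ✓
b·Ac²: (-343/6240)·(-40/49) + 83/156·6/83 = 1/12 ✓
b·A²c: 83/156·13/166 = 1/24 ✓; 4 stages ⇒ order 4.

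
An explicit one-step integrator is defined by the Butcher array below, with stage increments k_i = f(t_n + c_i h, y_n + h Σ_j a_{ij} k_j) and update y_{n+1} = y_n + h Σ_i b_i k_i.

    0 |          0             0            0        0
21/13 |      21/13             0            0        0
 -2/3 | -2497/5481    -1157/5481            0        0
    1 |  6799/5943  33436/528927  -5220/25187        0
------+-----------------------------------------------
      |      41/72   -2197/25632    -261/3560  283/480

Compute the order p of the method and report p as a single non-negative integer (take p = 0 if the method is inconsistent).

b = (41/72, -2197/25632, -261/3560, 283/480)
c = (0, 21/13, -2/3, 1)
Ac = (0, 0, -89/261, 68/283)
Σ b_i: 41/72·1 + (-2197/25632)·1 + (-261/3560)·1 + 283/480·1 = 1 ✓
b·c: (-2197/25632)·21/13 + (-261/3560)·(-2/3) + 283/480·1 = 1/2 ✓
b·c²: (-2197/25632)·441/169 + (-261/3560)·4/9 + 283/480·1 = 1/3 ✓
b·Ac: (-261/3560)·(-89/261) + 283/480·68/283 = 1/6 ✓
b·c³: (-2197/25632)·9261/2197 + (-261/3560)·(-8/27) + 283/480·1 = 1/4 ✓
b·(c∘Ac): (-261/3560)·178/783 + 283/480·68/283 = 1/8 ✓
b·Ac²: (-261/3560)·(-623/1131) + 283/480·268/3679 = 1/12 ✓
b·A²c: 283/480·20/283 = 1/24 ✓; 4 stages ⇒ order 4.

4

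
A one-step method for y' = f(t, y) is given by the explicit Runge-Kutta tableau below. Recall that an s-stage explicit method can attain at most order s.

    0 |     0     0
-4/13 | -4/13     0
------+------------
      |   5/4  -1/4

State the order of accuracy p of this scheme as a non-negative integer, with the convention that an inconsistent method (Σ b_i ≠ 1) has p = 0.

b = (5/4, -1/4)
c = (0, -4/13)
Σ b_i: 5/4·1 + (-1/4)·1 = 1 ✓
b·c: (-1/4)·(-4/13) = 1/13 ≠ 1/2 ⇒ order 1.

1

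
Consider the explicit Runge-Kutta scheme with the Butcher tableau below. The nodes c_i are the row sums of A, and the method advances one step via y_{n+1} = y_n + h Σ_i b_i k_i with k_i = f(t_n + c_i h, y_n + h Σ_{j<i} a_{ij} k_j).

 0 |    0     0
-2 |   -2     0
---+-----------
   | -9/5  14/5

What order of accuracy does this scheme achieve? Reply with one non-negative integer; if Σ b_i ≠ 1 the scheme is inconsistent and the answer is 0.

b = (-9/5, 14/5)
c = (0, -2)
Σ b_i: (-9/5)·1 + 14/5·1 = 1 ✓
b·c: 14/5·(-2) = -28/5 ≠ 1/2 ⇒ order 1.

1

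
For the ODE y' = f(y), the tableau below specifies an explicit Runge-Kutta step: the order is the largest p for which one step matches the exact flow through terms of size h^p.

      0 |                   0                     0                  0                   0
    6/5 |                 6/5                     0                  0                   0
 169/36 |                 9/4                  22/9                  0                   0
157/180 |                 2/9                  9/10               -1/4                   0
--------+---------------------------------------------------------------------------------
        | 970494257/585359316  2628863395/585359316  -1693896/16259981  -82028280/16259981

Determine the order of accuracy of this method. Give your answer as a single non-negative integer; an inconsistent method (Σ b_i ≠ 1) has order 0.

3

b = (970494257/585359316, 2628863395/585359316, -1693896/16259981, -82028280/16259981)
c = (0, 6/5, 169/36, 157/180)
Ac = (0, 0, 44/15, -337/3600)
Σ b_i: 970494257/585359316·1 + 2628863395/585359316·1 + (-1693896/16259981)·1 + (-82028280/16259981)·1 = 1 ✓
b·c: 2628863395/585359316·6/5 + (-1693896/16259981)·169/36 + (-82028280/16259981)·157/180 = 1/2 ✓
b·c²: 2628863395/585359316·36/25 + (-1693896/16259981)·28561/1296 + (-82028280/16259981)·24649/32400 = 1/3 ✓
b·Ac: (-1693896/16259981)·44/15 + (-82028280/16259981)·(-337/3600) = 1/6 ✓
b·c³: 2628863395/585359316·216/125 + (-1693896/16259981)·4826809/46656 + (-82028280/16259981)·3869893/5832000 = -628688771317/98779384575 ≠ 1/4 ⇒ order 3.
b·(c∘Ac): (-1693896/16259981)·1859/135 + (-82028280/16259981)·(-52909/648000) = -89791154339/87803897400 ≠ 1/8
b·Ac²: (-1693896/16259981)·88/25 + (-82028280/16259981)·(-2730317/648000) = 366832497241/17560779480 ≠ 1/12
b·A²c: (-82028280/16259981)·(-11/15) = 60154072/16259981 ≠ 1/24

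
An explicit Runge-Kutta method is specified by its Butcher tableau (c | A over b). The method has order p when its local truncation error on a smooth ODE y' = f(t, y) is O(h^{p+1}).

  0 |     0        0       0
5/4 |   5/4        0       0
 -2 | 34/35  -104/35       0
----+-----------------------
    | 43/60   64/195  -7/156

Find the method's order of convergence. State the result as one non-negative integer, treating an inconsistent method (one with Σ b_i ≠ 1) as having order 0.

3

b = (43/60, 64/195, -7/156)
c = (0, 5/4, -2)
Ac = (0, 0, -26/7)
Σ b_i: 43/60·1 + 64/195·1 + (-7/156)·1 = 1 ✓
b·c: 64/195·5/4 + (-7/156)·(-2) = 1/2 ✓
b·c²: 64/195·25/16 + (-7/156)·4 = 1/3 ✓
b·Ac: (-7/156)·(-26/7) = 1/6 ✓; 3 stages ⇒ order 3.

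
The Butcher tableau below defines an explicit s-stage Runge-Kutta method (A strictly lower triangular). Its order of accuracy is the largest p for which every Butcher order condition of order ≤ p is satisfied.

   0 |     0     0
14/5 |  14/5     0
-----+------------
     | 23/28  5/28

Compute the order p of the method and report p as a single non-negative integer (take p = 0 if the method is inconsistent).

b = (23/28, 5/28)
c = (0, 14/5)
Σ b_i: 23/28·1 + 5/28·1 = 1 ✓
b·c: 5/28·14/5 = 1/2 ✓; 2 stages ⇒ order 2.

2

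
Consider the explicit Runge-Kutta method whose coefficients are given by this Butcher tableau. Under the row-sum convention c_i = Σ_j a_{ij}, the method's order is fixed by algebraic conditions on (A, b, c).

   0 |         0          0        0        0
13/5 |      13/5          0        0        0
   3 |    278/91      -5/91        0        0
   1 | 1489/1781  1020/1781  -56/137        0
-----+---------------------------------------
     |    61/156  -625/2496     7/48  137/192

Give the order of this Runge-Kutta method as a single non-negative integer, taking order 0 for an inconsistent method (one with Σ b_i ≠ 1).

4

b = (61/156, -625/2496, 7/48, 137/192)
c = (0, 13/5, 3, 1)
Ac = (0, 0, -1/7, 36/137)
Σ b_i: 61/156·1 + (-625/2496)·1 + 7/48·1 + 137/192·1 = 1 ✓
b·c: (-625/2496)·13/5 + 7/48·3 + 137/192·1 = 1/2 ✓
b·c²: (-625/2496)·169/25 + 7/48·9 + 137/192·1 = 1/3 ✓
b·Ac: 7/48·(-1/7) + 137/192·36/137 = 1/6 ✓
b·c³: (-625/2496)·2197/125 + 7/48·27 + 137/192·1 = 1/4 ✓
b·(c∘Ac): 7/48·(-3/7) + 137/192·36/137 = 1/8 ✓
b·Ac²: 7/48·(-13/35) + 137/192·132/685 = 1/12 ✓
b·A²c: 137/192·8/137 = 1/24 ✓; 4 stages ⇒ order 4.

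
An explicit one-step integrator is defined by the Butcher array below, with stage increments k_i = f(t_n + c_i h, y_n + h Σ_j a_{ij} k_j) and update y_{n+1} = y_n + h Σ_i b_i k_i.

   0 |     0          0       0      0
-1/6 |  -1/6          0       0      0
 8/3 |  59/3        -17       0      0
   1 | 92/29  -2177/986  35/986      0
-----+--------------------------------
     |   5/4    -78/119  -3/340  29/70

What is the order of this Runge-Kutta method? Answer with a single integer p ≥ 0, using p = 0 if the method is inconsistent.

b = (5/4, -78/119, -3/340, 29/70)
c = (0, -1/6, 8/3, 1)
Ac = (0, 0, 17/6, 161/348)
Σ b_i: 5/4·1 + (-78/119)·1 + (-3/340)·1 + 29/70·1 = 1 ✓
b·c: (-78/119)·(-1/6) + (-3/340)·8/3 + 29/70·1 = 1/2 ✓
b·c²: (-78/119)·1/36 + (-3/340)·64/9 + 29/70·1 = 1/3 ✓
b·Ac: (-3/340)·17/6 + 29/70·161/348 = 1/6 ✓
b·c³: (-78/119)·(-1/216) + (-3/340)·512/27 + 29/70·1 = 1/4 ✓
b·(c∘Ac): (-3/340)·68/9 + 29/70·161/348 = 1/8 ✓
b·Ac²: (-3/340)·(-17/36) + 29/70·133/696 = 1/12 ✓
b·A²c: 29/70·35/348 = 1/24 ✓; 4 stages ⇒ order 4.

4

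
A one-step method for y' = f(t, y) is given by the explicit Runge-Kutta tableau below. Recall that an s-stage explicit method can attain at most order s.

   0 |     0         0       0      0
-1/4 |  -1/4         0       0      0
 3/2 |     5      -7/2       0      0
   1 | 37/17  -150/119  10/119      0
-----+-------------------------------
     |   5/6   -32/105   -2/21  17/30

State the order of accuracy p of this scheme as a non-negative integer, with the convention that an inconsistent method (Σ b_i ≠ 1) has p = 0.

4

b = (5/6, -32/105, -2/21, 17/30)
c = (0, -1/4, 3/2, 1)
Ac = (0, 0, 7/8, 15/34)
Σ b_i: 5/6·1 + (-32/105)·1 + (-2/21)·1 + 17/30·1 = 1 ✓
b·c: (-32/105)·(-1/4) + (-2/21)·3/2 + 17/30·1 = 1/2 ✓
b·c²: (-32/105)·1/16 + (-2/21)·9/4 + 17/30·1 = 1/3 ✓
b·Ac: (-2/21)·7/8 + 17/30·15/34 = 1/6 ✓
b·c³: (-32/105)·(-1/64) + (-2/21)·27/8 + 17/30·1 = 1/4 ✓
b·(c∘Ac): (-2/21)·21/16 + 17/30·15/34 = 1/8 ✓
b·Ac²: (-2/21)·(-7/32) + 17/30·15/136 = 1/12 ✓
b·A²c: 17/30·5/68 = 1/24 ✓; 4 stages ⇒ order 4.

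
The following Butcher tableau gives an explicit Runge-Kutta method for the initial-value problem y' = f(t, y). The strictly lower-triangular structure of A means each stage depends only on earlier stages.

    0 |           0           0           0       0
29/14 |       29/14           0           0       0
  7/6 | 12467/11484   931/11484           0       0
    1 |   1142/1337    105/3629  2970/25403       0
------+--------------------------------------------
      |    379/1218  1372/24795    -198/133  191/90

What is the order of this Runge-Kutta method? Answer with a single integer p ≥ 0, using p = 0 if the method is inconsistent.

4

b = (379/1218, 1372/24795, -198/133, 191/90)
c = (0, 29/14, 7/6, 1)
Ac = (0, 0, 133/792, 75/382)
Σ b_i: 379/1218·1 + 1372/24795·1 + (-198/133)·1 + 191/90·1 = 1 ✓
b·c: 1372/24795·29/14 + (-198/133)·7/6 + 191/90·1 = 1/2 ✓
b·c²: 1372/24795·841/196 + (-198/133)·49/36 + 191/90·1 = 1/3 ✓
b·Ac: (-198/133)·133/792 + 191/90·75/382 = 1/6 ✓
b·c³: 1372/24795·24389/2744 + (-198/133)·343/216 + 191/90·1 = 1/4 ✓
b·(c∘Ac): (-198/133)·931/4752 + 191/90·75/382 = 1/8 ✓
b·Ac²: (-198/133)·551/1584 + 191/90·1515/5348 = 1/12 ✓
b·A²c: 191/90·15/764 = 1/24 ✓; 4 stages ⇒ order 4.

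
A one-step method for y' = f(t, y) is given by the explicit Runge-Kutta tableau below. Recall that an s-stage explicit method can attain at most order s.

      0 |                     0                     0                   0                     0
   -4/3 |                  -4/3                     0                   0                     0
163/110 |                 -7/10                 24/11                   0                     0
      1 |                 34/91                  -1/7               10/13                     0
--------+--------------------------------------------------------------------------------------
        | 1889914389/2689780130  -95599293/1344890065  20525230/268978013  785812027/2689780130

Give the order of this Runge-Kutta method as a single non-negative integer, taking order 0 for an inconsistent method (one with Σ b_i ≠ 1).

b = (1889914389/2689780130, -95599293/1344890065, 20525230/268978013, 785812027/2689780130)
c = (0, -4/3, 163/110, 1)
Ac = (0, 0, -32/11, 3995/3003)
Σ b_i: 1889914389/2689780130·1 + (-95599293/1344890065)·1 + 20525230/268978013·1 + 785812027/2689780130·1 = 1 ✓
b·c: (-95599293/1344890065)·(-4/3) + 20525230/268978013·163/110 + 785812027/2689780130·1 = 1/2 ✓
b·c²: (-95599293/1344890065)·16/9 + 20525230/268978013·26569/12100 + 785812027/2689780130·1 = 1/3 ✓
b·Ac: 20525230/268978013·(-32/11) + 785812027/2689780130·3995/3003 = 1/6 ✓
b·c³: (-95599293/1344890065)·(-64/27) + 20525230/268978013·4330747/1331000 + 785812027/2689780130·1 = 1887795407459/2662882328700 ≠ 1/4 ⇒ order 3.
b·(c∘Ac): 20525230/268978013·(-2608/605) + 785812027/2689780130·3995/3003 = 96362525/1613868078 ≠ 1/8
b·Ac²: 20525230/268978013·128/33 + 785812027/2689780130·1422167/990990 = 1904608325509/2662882328700 ≠ 1/12
b·A²c: 785812027/2689780130·(-320/143) = -175846048/268978013 ≠ 1/24

3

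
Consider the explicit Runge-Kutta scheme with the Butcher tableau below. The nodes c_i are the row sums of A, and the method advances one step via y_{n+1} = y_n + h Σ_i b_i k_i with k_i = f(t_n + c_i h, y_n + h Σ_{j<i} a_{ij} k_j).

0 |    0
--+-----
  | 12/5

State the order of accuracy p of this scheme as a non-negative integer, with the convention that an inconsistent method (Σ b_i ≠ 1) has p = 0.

b = (12/5)
c = (0)
Σ b_i: 12/5·1 = 12/5 ≠ 1 ⇒ order 0.

0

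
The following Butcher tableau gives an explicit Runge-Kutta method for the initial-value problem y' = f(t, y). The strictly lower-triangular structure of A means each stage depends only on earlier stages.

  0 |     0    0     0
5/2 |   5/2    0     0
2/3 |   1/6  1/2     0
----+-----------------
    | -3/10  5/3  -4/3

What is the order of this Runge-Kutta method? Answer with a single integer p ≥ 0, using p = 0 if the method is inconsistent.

0

b = (-3/10, 5/3, -4/3)
c = (0, 5/2, 2/3)
Ac = (0, 0, 5/4)
Σ b_i: (-3/10)·1 + 5/3·1 + (-4/3)·1 = 1/30 ≠ 1 ⇒ order 0.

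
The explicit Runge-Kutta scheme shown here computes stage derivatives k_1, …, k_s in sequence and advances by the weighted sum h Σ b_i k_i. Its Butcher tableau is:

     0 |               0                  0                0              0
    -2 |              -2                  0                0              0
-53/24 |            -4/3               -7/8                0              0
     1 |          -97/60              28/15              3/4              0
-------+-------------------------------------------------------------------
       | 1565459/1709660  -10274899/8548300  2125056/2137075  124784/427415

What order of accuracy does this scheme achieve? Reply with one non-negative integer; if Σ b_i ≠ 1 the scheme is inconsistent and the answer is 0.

3

b = (1565459/1709660, -10274899/8548300, 2125056/2137075, 124784/427415)
c = (0, -2, -53/24, 1)
Ac = (0, 0, 7/4, -2587/480)
Σ b_i: 1565459/1709660·1 + (-10274899/8548300)·1 + 2125056/2137075·1 + 124784/427415·1 = 1 ✓
b·c: (-10274899/8548300)·(-2) + 2125056/2137075·(-53/24) + 124784/427415·1 = 1/2 ✓
b·c²: (-10274899/8548300)·4 + 2125056/2137075·2809/576 + 124784/427415·1 = 1/3 ✓
b·Ac: 2125056/2137075·7/4 + 124784/427415·(-2587/480) = 1/6 ✓
b·c³: (-10274899/8548300)·(-8) + 2125056/2137075·(-148877/13824) + 124784/427415·1 = -6163147/7693470 ≠ 1/4 ⇒ order 3.
b·(c∘Ac): 2125056/2137075·(-371/96) + 124784/427415·(-2587/480) = -69450749/12822450 ≠ 1/8
b·Ac²: 2125056/2137075·(-7/2) + 124784/427415·14239/1280 = -318127/1367728 ≠ 1/12
b·A²c: 124784/427415·21/16 = 163779/427415 ≠ 1/24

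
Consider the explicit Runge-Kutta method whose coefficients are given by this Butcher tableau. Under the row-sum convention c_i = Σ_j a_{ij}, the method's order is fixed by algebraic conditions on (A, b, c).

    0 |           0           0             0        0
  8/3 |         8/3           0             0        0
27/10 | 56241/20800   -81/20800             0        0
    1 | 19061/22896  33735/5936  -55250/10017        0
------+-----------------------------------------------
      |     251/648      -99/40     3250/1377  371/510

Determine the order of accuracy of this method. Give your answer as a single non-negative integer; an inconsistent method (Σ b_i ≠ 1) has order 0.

b = (251/648, -99/40, 3250/1377, 371/510)
c = (0, 8/3, 27/10, 1)
Ac = (0, 0, -27/2600, 195/742)
Σ b_i: 251/648·1 + (-99/40)·1 + 3250/1377·1 + 371/510·1 = 1 ✓
b·c: (-99/40)·8/3 + 3250/1377·27/10 + 371/510·1 = 1/2 ✓
b·c²: (-99/40)·64/9 + 3250/1377·729/100 + 371/510·1 = 1/3 ✓
b·Ac: 3250/1377·(-27/2600) + 371/510·195/742 = 1/6 ✓
b·c³: (-99/40)·512/27 + 3250/1377·19683/1000 + 371/510·1 = 1/4 ✓
b·(c∘Ac): 3250/1377·(-729/26000) + 371/510·195/742 = 1/8 ✓
b·Ac²: 3250/1377·(-9/325) + 371/510·65/318 = 1/12 ✓
b·A²c: 371/510·85/1484 = 1/24 ✓; 4 stages ⇒ order 4.

4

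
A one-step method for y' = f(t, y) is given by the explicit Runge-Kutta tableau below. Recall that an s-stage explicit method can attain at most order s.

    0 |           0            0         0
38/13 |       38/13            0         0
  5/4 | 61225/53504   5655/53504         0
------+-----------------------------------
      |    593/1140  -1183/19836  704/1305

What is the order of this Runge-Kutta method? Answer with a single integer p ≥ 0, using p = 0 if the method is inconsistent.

b = (593/1140, -1183/19836, 704/1305)
c = (0, 38/13, 5/4)
Ac = (0, 0, 435/1408)
Σ b_i: 593/1140·1 + (-1183/19836)·1 + 704/1305·1 = 1 ✓
b·c: (-1183/19836)·38/13 + 704/1305·5/4 = 1/2 ✓
b·c²: (-1183/19836)·1444/169 + 704/1305·25/16 = 1/3 ✓
b·Ac: 704/1305·435/1408 = 1/6 ✓; 3 stages ⇒ order 3.

3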